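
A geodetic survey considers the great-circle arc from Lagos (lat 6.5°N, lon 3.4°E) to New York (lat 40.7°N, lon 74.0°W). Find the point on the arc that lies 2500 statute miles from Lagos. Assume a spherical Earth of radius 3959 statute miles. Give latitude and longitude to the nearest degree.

Write both endpoints as unit vectors p₁, p₂ with components (cos φ cos λ, cos φ sin λ, sin φ).
The central angle between the endpoints is δ = arccos(p₁·p₂) ≈ 1.330 rad (76.2°). The total great-circle distance is δ·R ≈ 1.330 × 3959 ≈ 5267 mi, so the target fraction is f = 2500/5267 ≈ 0.475.
Interpolate at f ≈ 0.475 with slerp weights a = sin((1−f)δ)/sin δ ≈ 0.662, b = sin(fδ)/sin δ ≈ 0.608.
p = a·p₁ + b·p₂ ≈ (0.784, -0.404, 0.471); φ = arcsin(p_z) ≈ 28.12°, λ = atan2(p_y, p_x) ≈ -27.26°.

≈ lat 28°N, lon 27°W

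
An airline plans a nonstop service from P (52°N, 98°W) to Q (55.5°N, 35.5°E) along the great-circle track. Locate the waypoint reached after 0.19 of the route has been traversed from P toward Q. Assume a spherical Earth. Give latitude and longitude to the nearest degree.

Write both endpoints as unit vectors p₁, p₂ with components (cos φ cos λ, cos φ sin λ, sin φ).
The central angle between the endpoints is δ = arccos(p₁·p₂) ≈ 1.149 rad (65.8°).
Interpolate at f = 0.19 with slerp weights a = sin((1−f)δ)/sin δ ≈ 0.879, b = sin(fδ)/sin δ ≈ 0.237.
p = a·p₁ + b·p₂ ≈ (0.034, -0.458, 0.888); φ = arcsin(p_z) ≈ 62.67°, λ = atan2(p_y, p_x) ≈ -85.74°.

≈ (63°N, 86°W)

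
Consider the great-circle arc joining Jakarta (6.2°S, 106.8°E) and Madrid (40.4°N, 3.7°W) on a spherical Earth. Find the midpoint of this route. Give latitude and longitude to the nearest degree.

From cos δ = sin φ₁ sin φ₂ + cos φ₁ cos φ₂ cos Δλ, the central angle is δ ≈ 1.913 rad (109.6°).
Interpolate at f = 1/2 with slerp weights a = sin((1−f)δ)/sin δ ≈ 0.867, b = sin(fδ)/sin δ ≈ 0.867.
p = a·p₁ + b·p₂ ≈ (0.410, 0.783, 0.468); φ = arcsin(p_z) ≈ 27.93°, λ = atan2(p_y, p_x) ≈ 62.36°.

≈ (28°N, 62°E)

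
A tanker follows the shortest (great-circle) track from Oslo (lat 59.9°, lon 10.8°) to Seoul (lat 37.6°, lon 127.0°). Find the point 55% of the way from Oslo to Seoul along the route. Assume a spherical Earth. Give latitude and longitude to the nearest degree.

The haversine formula gives a central angle δ ≈ 1.211 rad (69.4°) between the endpoints.
Interpolate at f = 0.55 with slerp weights a = sin((1−f)δ)/sin δ ≈ 0.554, b = sin(fδ)/sin δ ≈ 0.660.
p = a·p₁ + b·p₂ ≈ (-0.042, 0.470, 0.882); φ = arcsin(p_z) ≈ 61.86°, λ = atan2(p_y, p_x) ≈ 95.10°.

≈ lat 62°, lon 95°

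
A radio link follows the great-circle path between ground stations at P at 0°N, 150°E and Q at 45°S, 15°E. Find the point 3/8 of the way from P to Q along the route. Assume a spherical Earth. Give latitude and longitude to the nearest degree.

From cos δ = sin φ₁ sin φ₂ + cos φ₁ cos φ₂ cos Δλ, the central angle is δ ≈ 2.094 rad (120.0°).
Interpolate at f = 3/8 with slerp weights a = sin((1−f)δ)/sin δ ≈ 1.115, b = sin(fδ)/sin δ ≈ 0.816.
p = a·p₁ + b·p₂ ≈ (-0.408, 0.707, -0.577); φ = arcsin(p_z) ≈ -35.26°, λ = atan2(p_y, p_x) ≈ 120.00°.

≈ 35°S, 120°E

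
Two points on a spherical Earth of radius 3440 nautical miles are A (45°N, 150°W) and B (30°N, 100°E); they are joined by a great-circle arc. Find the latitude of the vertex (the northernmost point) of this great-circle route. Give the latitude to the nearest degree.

The great circle lies in the plane with unit normal n̂ = (p₁ × p₂)/|p₁ × p₂|.
Here n̂_z ≈ -0.582; the vertex latitude is φ_max = arccos|n̂_z| ≈ 54.4°.
Check via Clairaut: cos φ_max = |cos φ₁| · sin C = cos(45.0°)·sin(55.3°) ≈ 0.582, again giving ≈ 54.4°.

≈ 54°N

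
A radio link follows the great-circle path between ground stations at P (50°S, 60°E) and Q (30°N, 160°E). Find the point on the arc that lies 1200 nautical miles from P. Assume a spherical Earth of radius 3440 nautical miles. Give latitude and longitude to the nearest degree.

Convert each endpoint to a unit vector on the sphere (x = cos φ cos λ, y = cos φ sin λ, z = sin φ).
The central angle between the endpoints is δ = arccos(p₁·p₂) ≈ 2.071 rad (118.7°). The total great-circle distance is δ·R ≈ 2.071 × 3440 ≈ 7125 nmi, so the target fraction is f = 1200/7125 ≈ 0.168.
Interpolate at f ≈ 0.168 with slerp weights a = sin((1−f)δ)/sin δ ≈ 1.127, b = sin(fδ)/sin δ ≈ 0.390.
p = a·p₁ + b·p₂ ≈ (0.045, 0.743, -0.668); φ = arcsin(p_z) ≈ -41.93°, λ = atan2(p_y, p_x) ≈ 86.53°.

≈ (42°S, 87°E)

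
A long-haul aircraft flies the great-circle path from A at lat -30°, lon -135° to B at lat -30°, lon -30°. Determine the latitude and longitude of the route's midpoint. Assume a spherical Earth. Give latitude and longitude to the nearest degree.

Write both endpoints as unit vectors p₁, p₂ with components (cos φ cos λ, cos φ sin λ, sin φ).
The central angle between the endpoints is δ = arccos(p₁·p₂) ≈ 1.515 rad (86.8°).
Interpolate at f = 1/2 with slerp weights a = sin((1−f)δ)/sin δ ≈ 0.688, b = sin(fδ)/sin δ ≈ 0.688.
p = a·p₁ + b·p₂ ≈ (0.095, -0.719, -0.688); φ = arcsin(p_z) ≈ -43.48°, λ = atan2(p_y, p_x) ≈ -82.50°.

≈ lat -43°, lon -82°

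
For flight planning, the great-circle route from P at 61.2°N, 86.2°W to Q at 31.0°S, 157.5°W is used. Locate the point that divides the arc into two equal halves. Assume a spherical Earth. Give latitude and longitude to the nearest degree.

≈ 18°N, 133°W

Convert each endpoint to a unit vector on the sphere (x = cos φ cos λ, y = cos φ sin λ, z = sin φ).
The central angle between the endpoints is δ = arccos(p₁·p₂) ≈ 1.895 rad (108.6°).
Interpolate at f = 1/2 with slerp weights a = sin((1−f)δ)/sin δ ≈ 0.857, b = sin(fδ)/sin δ ≈ 0.857.
p = a·p₁ + b·p₂ ≈ (-0.651, -0.693, 0.310); φ = arcsin(p_z) ≈ 18.03°, λ = atan2(p_y, p_x) ≈ -133.22°.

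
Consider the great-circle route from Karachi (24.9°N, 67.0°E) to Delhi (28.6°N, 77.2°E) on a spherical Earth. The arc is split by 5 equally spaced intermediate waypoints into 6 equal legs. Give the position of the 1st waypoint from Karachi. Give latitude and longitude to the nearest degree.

Convert each endpoint to a unit vector on the sphere (x = cos φ cos λ, y = cos φ sin λ, z = sin φ).
The central angle between the endpoints is δ = arccos(p₁·p₂) ≈ 0.172 rad (9.8°).
Interpolate at f = 1/6 with slerp weights a = sin((1−f)δ)/sin δ ≈ 0.835, b = sin(fδ)/sin δ ≈ 0.167.
p = a·p₁ + b·p₂ ≈ (0.328, 0.840, 0.432); φ = arcsin(p_z) ≈ 25.57°, λ = atan2(p_y, p_x) ≈ 68.65°.

≈ (26°N, 69°E)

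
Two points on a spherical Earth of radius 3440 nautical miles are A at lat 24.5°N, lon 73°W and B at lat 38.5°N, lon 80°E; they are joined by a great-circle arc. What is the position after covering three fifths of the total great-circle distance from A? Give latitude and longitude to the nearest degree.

From cos δ = sin φ₁ sin φ₂ + cos φ₁ cos φ₂ cos Δλ, the central angle is δ ≈ 1.957 rad (112.1°).
Interpolate at f = 3/5 with slerp weights a = sin((1−f)δ)/sin δ ≈ 0.761, b = sin(fδ)/sin δ ≈ 0.996.
p = a·p₁ + b·p₂ ≈ (0.338, 0.105, 0.935); φ = arcsin(p_z) ≈ 69.29°, λ = atan2(p_y, p_x) ≈ 17.25°.

≈ lat 69°N, lon 17°E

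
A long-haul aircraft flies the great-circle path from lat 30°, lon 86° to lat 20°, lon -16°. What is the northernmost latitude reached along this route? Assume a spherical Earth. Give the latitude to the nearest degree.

The great circle lies in the plane with unit normal n̂ = (p₁ × p₂)/|p₁ × p₂|.
Here n̂_z ≈ -0.796; the vertex latitude is φ_max = arccos|n̂_z| ≈ 37.2°.
Check via Clairaut: cos φ_max = |cos φ₁| · sin C = cos(30.0°)·sin(66.8°) ≈ 0.796, again giving ≈ 37.2°.

≈ 37°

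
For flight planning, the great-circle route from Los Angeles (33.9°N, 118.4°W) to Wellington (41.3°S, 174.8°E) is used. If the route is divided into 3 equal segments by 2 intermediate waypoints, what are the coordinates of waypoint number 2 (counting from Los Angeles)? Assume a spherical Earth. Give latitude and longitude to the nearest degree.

The haversine formula gives a central angle δ ≈ 1.694 rad (97.0°) between the endpoints.
Interpolate at f = 2/3 with slerp weights a = sin((1−f)δ)/sin δ ≈ 0.539, b = sin(fδ)/sin δ ≈ 0.911.
p = a·p₁ + b·p₂ ≈ (-0.894, -0.332, -0.301); φ = arcsin(p_z) ≈ -17.49°, λ = atan2(p_y, p_x) ≈ -159.66°.

≈ 17°S, 160°W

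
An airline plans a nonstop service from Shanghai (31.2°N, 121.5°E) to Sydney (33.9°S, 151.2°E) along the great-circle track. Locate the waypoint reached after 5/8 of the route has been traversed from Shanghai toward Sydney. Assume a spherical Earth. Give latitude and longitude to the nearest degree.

Convert each endpoint to a unit vector on the sphere (x = cos φ cos λ, y = cos φ sin λ, z = sin φ).
The central angle between the endpoints is δ = arccos(p₁·p₂) ≈ 1.237 rad (70.9°).
Interpolate at f = 5/8 with slerp weights a = sin((1−f)δ)/sin δ ≈ 0.474, b = sin(fδ)/sin δ ≈ 0.739.
p = a·p₁ + b·p₂ ≈ (-0.749, 0.641, -0.167); φ = arcsin(p_z) ≈ -9.61°, λ = atan2(p_y, p_x) ≈ 139.46°.

≈ 10°S, 139°E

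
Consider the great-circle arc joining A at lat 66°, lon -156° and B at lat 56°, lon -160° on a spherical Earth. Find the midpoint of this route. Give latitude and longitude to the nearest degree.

Convert each endpoint to a unit vector on the sphere (x = cos φ cos λ, y = cos φ sin λ, z = sin φ).
The central angle between the endpoints is δ = arccos(p₁·p₂) ≈ 0.178 rad (10.2°).
Interpolate at f = 1/2 with slerp weights a = sin((1−f)δ)/sin δ ≈ 0.502, b = sin(fδ)/sin δ ≈ 0.502.
p = a·p₁ + b·p₂ ≈ (-0.450, -0.179, 0.875); φ = arcsin(p_z) ≈ 61.01°, λ = atan2(p_y, p_x) ≈ -158.32°.

≈ lat 61°, lon -158°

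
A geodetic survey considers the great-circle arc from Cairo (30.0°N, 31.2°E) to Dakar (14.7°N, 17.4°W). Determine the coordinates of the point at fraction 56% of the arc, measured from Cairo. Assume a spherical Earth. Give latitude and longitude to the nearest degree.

From cos δ = sin φ₁ sin φ₂ + cos φ₁ cos φ₂ cos Δλ, the central angle is δ ≈ 0.822 rad (47.1°).
Interpolate at f = 0.56 with slerp weights a = sin((1−f)δ)/sin δ ≈ 0.483, b = sin(fδ)/sin δ ≈ 0.606.
p = a·p₁ + b·p₂ ≈ (0.918, 0.041, 0.395); φ = arcsin(p_z) ≈ 23.29°, λ = atan2(p_y, p_x) ≈ 2.58°.

≈ 23°N, 3°E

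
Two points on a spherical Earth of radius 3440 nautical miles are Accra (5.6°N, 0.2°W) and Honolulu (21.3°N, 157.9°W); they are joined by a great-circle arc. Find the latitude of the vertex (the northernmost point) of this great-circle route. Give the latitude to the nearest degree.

The great circle lies in the plane with unit normal n̂ = (p₁ × p₂)/|p₁ × p₂|.
Here n̂_z ≈ -0.619; the vertex latitude is φ_max = arccos|n̂_z| ≈ 51.8°.
Check via Clairaut: cos φ_max = |cos φ₁| · sin C = cos(5.6°)·sin(38.4°) ≈ 0.619, again giving ≈ 51.8°.

≈ 52°N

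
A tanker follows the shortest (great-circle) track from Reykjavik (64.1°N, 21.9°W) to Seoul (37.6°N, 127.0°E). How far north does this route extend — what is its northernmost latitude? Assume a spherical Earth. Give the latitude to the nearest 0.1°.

The great circle lies in the plane with unit normal n̂ = (p₁ × p₂)/|p₁ × p₂|.
Here n̂_z ≈ +0.185; the vertex latitude is φ_max = arccos|n̂_z| ≈ 79.4°.

≈ 79.4°N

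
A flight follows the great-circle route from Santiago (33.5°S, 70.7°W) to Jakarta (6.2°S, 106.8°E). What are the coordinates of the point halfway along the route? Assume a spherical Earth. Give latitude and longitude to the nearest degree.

The haversine formula gives a central angle δ ≈ 2.447 rad (140.2°) between the endpoints.
Interpolate at f = 1/2 with slerp weights a = sin((1−f)δ)/sin δ ≈ 1.470, b = sin(fδ)/sin δ ≈ 1.470.
p = a·p₁ + b·p₂ ≈ (-0.017, 0.242, -0.970); φ = arcsin(p_z) ≈ -75.95°, λ = atan2(p_y, p_x) ≈ 94.07°.

≈ (76°S, 94°E)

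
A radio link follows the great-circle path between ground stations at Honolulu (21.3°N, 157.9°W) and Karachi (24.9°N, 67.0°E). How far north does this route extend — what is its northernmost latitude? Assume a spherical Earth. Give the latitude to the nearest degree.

≈ 48°N

The great circle lies in the plane with unit normal n̂ = (p₁ × p₂)/|p₁ × p₂|.
Here n̂_z ≈ -0.666; the vertex latitude is φ_max = arccos|n̂_z| ≈ 48.2°.
Check via Clairaut: cos φ_max = |cos φ₁| · sin C = cos(21.3°)·sin(45.7°) ≈ 0.666, again giving ≈ 48.2°.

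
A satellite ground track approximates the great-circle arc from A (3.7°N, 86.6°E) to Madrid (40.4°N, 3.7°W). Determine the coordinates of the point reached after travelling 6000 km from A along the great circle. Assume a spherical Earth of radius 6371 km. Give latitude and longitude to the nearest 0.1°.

≈ (34.1°N, 38.5°E)

Convert each endpoint to a unit vector on the sphere (x = cos φ cos λ, y = cos φ sin λ, z = sin φ).
The central angle between the endpoints is δ = arccos(p₁·p₂) ≈ 1.533 rad (87.8°). The total great-circle distance is δ·R ≈ 1.533 × 6371 ≈ 9766 km, so the target fraction is f = 6000/9766 ≈ 0.614.
Interpolate at f ≈ 0.614 with slerp weights a = sin((1−f)δ)/sin δ ≈ 0.558, b = sin(fδ)/sin δ ≈ 0.809.
p = a·p₁ + b·p₂ ≈ (0.648, 0.516, 0.560); φ = arcsin(p_z) ≈ 34.09°, λ = atan2(p_y, p_x) ≈ 38.52°.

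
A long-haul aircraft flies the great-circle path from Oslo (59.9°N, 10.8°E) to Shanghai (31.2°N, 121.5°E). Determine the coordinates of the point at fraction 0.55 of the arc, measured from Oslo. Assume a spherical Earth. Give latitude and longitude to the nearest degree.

Write both endpoints as unit vectors p₁, p₂ with components (cos φ cos λ, cos φ sin λ, sin φ).
The central angle between the endpoints is δ = arccos(p₁·p₂) ≈ 1.270 rad (72.8°).
Interpolate at f = 0.55 with slerp weights a = sin((1−f)δ)/sin δ ≈ 0.566, b = sin(fδ)/sin δ ≈ 0.673.
p = a·p₁ + b·p₂ ≈ (-0.022, 0.544, 0.839); φ = arcsin(p_z) ≈ 57.00°, λ = atan2(p_y, p_x) ≈ 92.31°.

≈ 57°N, 92°E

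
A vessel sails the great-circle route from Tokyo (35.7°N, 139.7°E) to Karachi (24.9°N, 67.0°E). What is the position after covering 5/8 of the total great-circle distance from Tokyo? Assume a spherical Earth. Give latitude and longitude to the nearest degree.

Convert each endpoint to a unit vector on the sphere (x = cos φ cos λ, y = cos φ sin λ, z = sin φ).
The central angle between the endpoints is δ = arccos(p₁·p₂) ≈ 1.087 rad (62.3°).
Interpolate at f = 5/8 with slerp weights a = sin((1−f)δ)/sin δ ≈ 0.448, b = sin(fδ)/sin δ ≈ 0.710.
p = a·p₁ + b·p₂ ≈ (-0.026, 0.828, 0.560); φ = arcsin(p_z) ≈ 34.07°, λ = atan2(p_y, p_x) ≈ 91.79°.

≈ (34°N, 92°E)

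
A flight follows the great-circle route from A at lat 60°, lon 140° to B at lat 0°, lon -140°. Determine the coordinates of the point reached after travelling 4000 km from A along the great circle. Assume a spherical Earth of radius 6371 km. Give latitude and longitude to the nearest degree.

≈ lat 41°, lon -170°

Convert each endpoint to a unit vector on the sphere (x = cos φ cos λ, y = cos φ sin λ, z = sin φ).
The central angle between the endpoints is δ = arccos(p₁·p₂) ≈ 1.484 rad (85.0°). The total great-circle distance is δ·R ≈ 1.484 × 6371 ≈ 9454 km, so the target fraction is f = 4000/9454 ≈ 0.423.
Interpolate at f ≈ 0.423 with slerp weights a = sin((1−f)δ)/sin δ ≈ 0.758, b = sin(fδ)/sin δ ≈ 0.590.
p = a·p₁ + b·p₂ ≈ (-0.742, -0.135, 0.657); φ = arcsin(p_z) ≈ 41.04°, λ = atan2(p_y, p_x) ≈ -169.66°.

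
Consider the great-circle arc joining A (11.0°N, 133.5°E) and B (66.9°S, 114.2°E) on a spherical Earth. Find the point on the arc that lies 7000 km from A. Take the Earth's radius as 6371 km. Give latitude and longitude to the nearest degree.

Convert each endpoint to a unit vector on the sphere (x = cos φ cos λ, y = cos φ sin λ, z = sin φ).
The central angle between the endpoints is δ = arccos(p₁·p₂) ≈ 1.382 rad (79.2°). The total great-circle distance is δ·R ≈ 1.382 × 6371 ≈ 8803 km, so the target fraction is f = 7000/8803 ≈ 0.795.
Interpolate at f ≈ 0.795 with slerp weights a = sin((1−f)δ)/sin δ ≈ 0.284, b = sin(fδ)/sin δ ≈ 0.907.
p = a·p₁ + b·p₂ ≈ (-0.338, 0.527, -0.780); φ = arcsin(p_z) ≈ -51.25°, λ = atan2(p_y, p_x) ≈ 122.67°.

≈ (51°S, 123°E)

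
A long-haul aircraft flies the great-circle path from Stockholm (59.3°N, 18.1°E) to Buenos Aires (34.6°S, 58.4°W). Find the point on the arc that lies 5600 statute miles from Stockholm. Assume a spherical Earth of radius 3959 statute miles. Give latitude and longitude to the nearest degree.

≈ 7°S, 42°W

Write both endpoints as unit vectors p₁, p₂ with components (cos φ cos λ, cos φ sin λ, sin φ).
The central angle between the endpoints is δ = arccos(p₁·p₂) ≈ 1.972 rad (113.0°). The total great-circle distance is δ·R ≈ 1.972 × 3959 ≈ 7806 mi, so the target fraction is f = 5600/7806 ≈ 0.717.
Interpolate at f ≈ 0.717 with slerp weights a = sin((1−f)δ)/sin δ ≈ 0.574, b = sin(fδ)/sin δ ≈ 1.073.
p = a·p₁ + b·p₂ ≈ (0.741, -0.661, -0.115); φ = arcsin(p_z) ≈ -6.63°, λ = atan2(p_y, p_x) ≈ -41.72°.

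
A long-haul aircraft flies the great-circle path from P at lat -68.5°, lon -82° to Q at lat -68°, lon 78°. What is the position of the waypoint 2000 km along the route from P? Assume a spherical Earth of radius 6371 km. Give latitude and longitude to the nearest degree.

From cos δ = sin φ₁ sin φ₂ + cos φ₁ cos φ₂ cos Δλ, the central angle is δ ≈ 0.747 rad (42.8°). The total great-circle distance is δ·R ≈ 0.747 × 6371 ≈ 4760 km, so the target fraction is f = 2000/4760 ≈ 0.420.
Interpolate at f ≈ 0.420 with slerp weights a = sin((1−f)δ)/sin δ ≈ 0.618, b = sin(fδ)/sin δ ≈ 0.454.
p = a·p₁ + b·p₂ ≈ (0.067, -0.058, -0.996); φ = arcsin(p_z) ≈ -84.93°, λ = atan2(p_y, p_x) ≈ -40.77°.

≈ lat -85°, lon -41°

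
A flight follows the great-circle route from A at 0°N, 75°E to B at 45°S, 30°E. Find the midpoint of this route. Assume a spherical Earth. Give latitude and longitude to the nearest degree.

≈ 24°S, 57°E

The haversine formula gives a central angle δ ≈ 1.047 rad (60.0°) between the endpoints.
Interpolate at f = 1/2 with slerp weights a = sin((1−f)δ)/sin δ ≈ 0.577, b = sin(fδ)/sin δ ≈ 0.577.
p = a·p₁ + b·p₂ ≈ (0.503, 0.762, -0.408); φ = arcsin(p_z) ≈ -24.09°, λ = atan2(p_y, p_x) ≈ 56.57°.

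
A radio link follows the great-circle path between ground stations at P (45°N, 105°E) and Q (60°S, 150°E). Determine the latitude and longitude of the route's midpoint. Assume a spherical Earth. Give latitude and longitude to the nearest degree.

From cos δ = sin φ₁ sin φ₂ + cos φ₁ cos φ₂ cos Δλ, the central angle is δ ≈ 1.942 rad (111.2°).
Interpolate at f = 1/2 with slerp weights a = sin((1−f)δ)/sin δ ≈ 0.886, b = sin(fδ)/sin δ ≈ 0.886.
p = a·p₁ + b·p₂ ≈ (-0.546, 0.826, -0.141); φ = arcsin(p_z) ≈ -8.09°, λ = atan2(p_y, p_x) ≈ 123.43°.

≈ (8°S, 123°E)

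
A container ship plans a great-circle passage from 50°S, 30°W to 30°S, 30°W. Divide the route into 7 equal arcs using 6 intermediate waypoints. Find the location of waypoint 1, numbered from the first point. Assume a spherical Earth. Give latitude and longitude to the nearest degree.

≈ 47°S, 30°W

The haversine formula gives a central angle δ ≈ 0.349 rad (20.0°) between the endpoints.
Interpolate at f = 1/7 with slerp weights a = sin((1−f)δ)/sin δ ≈ 0.862, b = sin(fδ)/sin δ ≈ 0.146.
p = a·p₁ + b·p₂ ≈ (0.589, -0.340, -0.733); φ = arcsin(p_z) ≈ -47.14°, λ = atan2(p_y, p_x) ≈ -30.00°.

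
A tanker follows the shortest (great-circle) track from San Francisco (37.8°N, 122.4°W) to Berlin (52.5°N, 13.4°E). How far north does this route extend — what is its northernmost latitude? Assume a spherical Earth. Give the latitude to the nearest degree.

≈ 70°N

The great circle lies in the plane with unit normal n̂ = (p₁ × p₂)/|p₁ × p₂|.
Here n̂_z ≈ +0.339; the vertex latitude is φ_max = arccos|n̂_z| ≈ 70.2°.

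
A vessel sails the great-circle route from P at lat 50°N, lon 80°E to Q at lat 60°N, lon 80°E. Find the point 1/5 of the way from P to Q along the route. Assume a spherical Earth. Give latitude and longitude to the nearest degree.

≈ lat 52°N, lon 80°E

Convert each endpoint to a unit vector on the sphere (x = cos φ cos λ, y = cos φ sin λ, z = sin φ).
The central angle between the endpoints is δ = arccos(p₁·p₂) ≈ 0.175 rad (10.0°).
Interpolate at f = 1/5 with slerp weights a = sin((1−f)δ)/sin δ ≈ 0.801, b = sin(fδ)/sin δ ≈ 0.201.
p = a·p₁ + b·p₂ ≈ (0.107, 0.606, 0.788); φ = arcsin(p_z) ≈ 52.00°, λ = atan2(p_y, p_x) ≈ 80.00°.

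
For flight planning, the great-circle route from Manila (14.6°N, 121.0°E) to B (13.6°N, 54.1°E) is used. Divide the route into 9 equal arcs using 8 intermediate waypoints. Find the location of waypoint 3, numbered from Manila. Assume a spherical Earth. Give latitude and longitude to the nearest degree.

≈ (17°N, 99°E)

Write both endpoints as unit vectors p₁, p₂ with components (cos φ cos λ, cos φ sin λ, sin φ).
The central angle between the endpoints is δ = arccos(p₁·p₂) ≈ 1.128 rad (64.6°).
Interpolate at f = 3/9 with slerp weights a = sin((1−f)δ)/sin δ ≈ 0.756, b = sin(fδ)/sin δ ≈ 0.406.
p = a·p₁ + b·p₂ ≈ (-0.145, 0.947, 0.286); φ = arcsin(p_z) ≈ 16.63°, λ = atan2(p_y, p_x) ≈ 98.72°.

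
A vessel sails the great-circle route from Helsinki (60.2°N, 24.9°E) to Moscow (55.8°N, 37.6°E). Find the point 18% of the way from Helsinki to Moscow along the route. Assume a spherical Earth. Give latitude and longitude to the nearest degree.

From cos δ = sin φ₁ sin φ₂ + cos φ₁ cos φ₂ cos Δλ, the central angle is δ ≈ 0.140 rad (8.0°).
Interpolate at f = 0.18 with slerp weights a = sin((1−f)δ)/sin δ ≈ 0.821, b = sin(fδ)/sin δ ≈ 0.181.
p = a·p₁ + b·p₂ ≈ (0.450, 0.234, 0.862); φ = arcsin(p_z) ≈ 59.51°, λ = atan2(p_y, p_x) ≈ 27.42°.

≈ (60°N, 27°E)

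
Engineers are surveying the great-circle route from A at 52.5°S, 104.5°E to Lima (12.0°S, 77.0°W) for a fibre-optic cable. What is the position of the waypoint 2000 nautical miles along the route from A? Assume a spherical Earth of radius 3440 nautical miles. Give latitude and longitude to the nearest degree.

Write both endpoints as unit vectors p₁, p₂ with components (cos φ cos λ, cos φ sin λ, sin φ).
The central angle between the endpoints is δ = arccos(p₁·p₂) ≈ 2.016 rad (115.5°). The total great-circle distance is δ·R ≈ 2.016 × 3440 ≈ 6934 nmi, so the target fraction is f = 2000/6934 ≈ 0.288.
Interpolate at f ≈ 0.288 with slerp weights a = sin((1−f)δ)/sin δ ≈ 1.097, b = sin(fδ)/sin δ ≈ 0.608.
p = a·p₁ + b·p₂ ≈ (-0.033, 0.067, -0.997); φ = arcsin(p_z) ≈ -85.71°, λ = atan2(p_y, p_x) ≈ 116.51°.

≈ 86°S, 117°E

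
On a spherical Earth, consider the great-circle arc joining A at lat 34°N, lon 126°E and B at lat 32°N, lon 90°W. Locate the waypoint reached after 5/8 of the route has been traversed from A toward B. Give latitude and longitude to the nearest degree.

The haversine formula gives a central angle δ ≈ 1.847 rad (105.8°) between the endpoints.
Interpolate at f = 5/8 with slerp weights a = sin((1−f)δ)/sin δ ≈ 0.664, b = sin(fδ)/sin δ ≈ 0.950.
p = a·p₁ + b·p₂ ≈ (-0.323, -0.361, 0.875); φ = arcsin(p_z) ≈ 61.01°, λ = atan2(p_y, p_x) ≈ -131.86°.

≈ lat 61°N, lon 132°W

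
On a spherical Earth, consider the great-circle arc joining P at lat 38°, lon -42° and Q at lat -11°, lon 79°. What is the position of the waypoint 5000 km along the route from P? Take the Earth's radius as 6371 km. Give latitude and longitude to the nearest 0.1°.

The haversine formula gives a central angle δ ≈ 2.113 rad (121.1°) between the endpoints. The total great-circle distance is δ·R ≈ 2.113 × 6371 ≈ 13461 km, so the target fraction is f = 5000/13461 ≈ 0.371.
Interpolate at f ≈ 0.371 with slerp weights a = sin((1−f)δ)/sin δ ≈ 1.133, b = sin(fδ)/sin δ ≈ 0.825.
p = a·p₁ + b·p₂ ≈ (0.818, 0.197, 0.540); φ = arcsin(p_z) ≈ 32.70°, λ = atan2(p_y, p_x) ≈ 13.57°.

≈ lat 32.7°, lon 13.6°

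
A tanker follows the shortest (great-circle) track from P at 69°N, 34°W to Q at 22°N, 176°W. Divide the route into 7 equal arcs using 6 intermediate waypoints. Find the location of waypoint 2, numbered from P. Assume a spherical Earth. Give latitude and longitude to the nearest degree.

The haversine formula gives a central angle δ ≈ 1.483 rad (85.0°) between the endpoints.
Interpolate at f = 2/7 with slerp weights a = sin((1−f)δ)/sin δ ≈ 0.875, b = sin(fδ)/sin δ ≈ 0.413.
p = a·p₁ + b·p₂ ≈ (-0.122, -0.202, 0.972); φ = arcsin(p_z) ≈ 76.36°, λ = atan2(p_y, p_x) ≈ -121.04°.

≈ 76°N, 121°W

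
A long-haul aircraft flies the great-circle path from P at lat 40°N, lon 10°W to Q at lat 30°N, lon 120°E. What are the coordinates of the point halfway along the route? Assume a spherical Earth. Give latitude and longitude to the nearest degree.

≈ lat 59°N, lon 62°E

The haversine formula gives a central angle δ ≈ 1.676 rad (96.0°) between the endpoints.
Interpolate at f = 1/2 with slerp weights a = sin((1−f)δ)/sin δ ≈ 0.747, b = sin(fδ)/sin δ ≈ 0.747.
p = a·p₁ + b·p₂ ≈ (0.240, 0.461, 0.854); φ = arcsin(p_z) ≈ 58.67°, λ = atan2(p_y, p_x) ≈ 62.48°.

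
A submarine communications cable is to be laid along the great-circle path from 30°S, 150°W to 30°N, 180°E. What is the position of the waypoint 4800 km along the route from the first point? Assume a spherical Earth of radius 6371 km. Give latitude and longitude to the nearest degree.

≈ 9°N, 169°W

Write both endpoints as unit vectors p₁, p₂ with components (cos φ cos λ, cos φ sin λ, sin φ).
The central angle between the endpoints is δ = arccos(p₁·p₂) ≈ 1.160 rad (66.5°). The total great-circle distance is δ·R ≈ 1.160 × 6371 ≈ 7389 km, so the target fraction is f = 4800/7389 ≈ 0.650.
Interpolate at f ≈ 0.650 with slerp weights a = sin((1−f)δ)/sin δ ≈ 0.431, b = sin(fδ)/sin δ ≈ 0.746.
p = a·p₁ + b·p₂ ≈ (-0.970, -0.187, 0.158); φ = arcsin(p_z) ≈ 9.06°, λ = atan2(p_y, p_x) ≈ -169.10°.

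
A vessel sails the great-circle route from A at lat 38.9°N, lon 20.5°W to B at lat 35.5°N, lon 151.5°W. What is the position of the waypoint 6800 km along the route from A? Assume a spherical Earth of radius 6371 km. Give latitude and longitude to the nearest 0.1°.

The haversine formula gives a central angle δ ≈ 1.622 rad (92.9°) between the endpoints. The total great-circle distance is δ·R ≈ 1.622 × 6371 ≈ 10333 km, so the target fraction is f = 6800/10333 ≈ 0.658.
Interpolate at f ≈ 0.658 with slerp weights a = sin((1−f)δ)/sin δ ≈ 0.527, b = sin(fδ)/sin δ ≈ 0.877.
p = a·p₁ + b·p₂ ≈ (-0.243, -0.484, 0.840); φ = arcsin(p_z) ≈ 57.18°, λ = atan2(p_y, p_x) ≈ -116.66°.

≈ lat 57.2°N, lon 116.7°W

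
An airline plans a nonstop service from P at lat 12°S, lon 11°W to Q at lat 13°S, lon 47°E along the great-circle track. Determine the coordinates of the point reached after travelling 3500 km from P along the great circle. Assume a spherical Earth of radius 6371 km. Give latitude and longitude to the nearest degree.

≈ lat 14°S, lon 21°E

The haversine formula gives a central angle δ ≈ 0.986 rad (56.5°) between the endpoints. The total great-circle distance is δ·R ≈ 0.986 × 6371 ≈ 6283 km, so the target fraction is f = 3500/6283 ≈ 0.557.
Interpolate at f ≈ 0.557 with slerp weights a = sin((1−f)δ)/sin δ ≈ 0.507, b = sin(fδ)/sin δ ≈ 0.626.
p = a·p₁ + b·p₂ ≈ (0.903, 0.351, -0.246); φ = arcsin(p_z) ≈ -14.26°, λ = atan2(p_y, p_x) ≈ 21.26°.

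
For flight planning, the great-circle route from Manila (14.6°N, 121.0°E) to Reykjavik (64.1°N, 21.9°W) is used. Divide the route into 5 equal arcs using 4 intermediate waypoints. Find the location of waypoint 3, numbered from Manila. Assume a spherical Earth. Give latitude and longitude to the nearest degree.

≈ (68°N, 85°E)

Write both endpoints as unit vectors p₁, p₂ with components (cos φ cos λ, cos φ sin λ, sin φ).
The central angle between the endpoints is δ = arccos(p₁·p₂) ≈ 1.681 rad (96.3°).
Interpolate at f = 3/5 with slerp weights a = sin((1−f)δ)/sin δ ≈ 0.627, b = sin(fδ)/sin δ ≈ 0.851.
p = a·p₁ + b·p₂ ≈ (0.033, 0.381, 0.924); φ = arcsin(p_z) ≈ 67.50°, λ = atan2(p_y, p_x) ≈ 85.10°.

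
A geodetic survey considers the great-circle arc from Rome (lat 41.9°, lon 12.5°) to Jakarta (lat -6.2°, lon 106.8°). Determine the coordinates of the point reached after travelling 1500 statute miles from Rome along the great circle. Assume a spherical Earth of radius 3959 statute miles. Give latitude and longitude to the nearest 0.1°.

≈ lat 37.7°, lon 40.4°

The haversine formula gives a central angle δ ≈ 1.699 rad (97.3°) between the endpoints. The total great-circle distance is δ·R ≈ 1.699 × 3959 ≈ 6725 mi, so the target fraction is f = 1500/6725 ≈ 0.223.
Interpolate at f ≈ 0.223 with slerp weights a = sin((1−f)δ)/sin δ ≈ 0.977, b = sin(fδ)/sin δ ≈ 0.373.
p = a·p₁ + b·p₂ ≈ (0.603, 0.512, 0.612); φ = arcsin(p_z) ≈ 37.73°, λ = atan2(p_y, p_x) ≈ 40.37°.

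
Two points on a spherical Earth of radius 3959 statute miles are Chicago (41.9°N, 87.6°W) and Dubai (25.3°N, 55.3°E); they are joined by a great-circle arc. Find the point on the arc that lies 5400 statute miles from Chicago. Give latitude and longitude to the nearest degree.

The haversine formula gives a central angle δ ≈ 1.825 rad (104.6°) between the endpoints. The total great-circle distance is δ·R ≈ 1.825 × 3959 ≈ 7224 mi, so the target fraction is f = 5400/7224 ≈ 0.747.
Interpolate at f ≈ 0.747 with slerp weights a = sin((1−f)δ)/sin δ ≈ 0.459, b = sin(fδ)/sin δ ≈ 1.011.
p = a·p₁ + b·p₂ ≈ (0.535, 0.410, 0.739); φ = arcsin(p_z) ≈ 47.64°, λ = atan2(p_y, p_x) ≈ 37.47°.

≈ 48°N, 37°E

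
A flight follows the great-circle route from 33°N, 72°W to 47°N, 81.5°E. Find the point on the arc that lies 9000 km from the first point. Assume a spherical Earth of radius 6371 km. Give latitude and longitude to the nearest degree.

≈ 61°N, 69°E

Write both endpoints as unit vectors p₁, p₂ with components (cos φ cos λ, cos φ sin λ, sin φ).
The central angle between the endpoints is δ = arccos(p₁·p₂) ≈ 1.685 rad (96.5°). The total great-circle distance is δ·R ≈ 1.685 × 6371 ≈ 10733 km, so the target fraction is f = 9000/10733 ≈ 0.839.
Interpolate at f ≈ 0.839 with slerp weights a = sin((1−f)δ)/sin δ ≈ 0.270, b = sin(fδ)/sin δ ≈ 0.994.
p = a·p₁ + b·p₂ ≈ (0.170, 0.455, 0.874); φ = arcsin(p_z) ≈ 60.95°, λ = atan2(p_y, p_x) ≈ 69.48°.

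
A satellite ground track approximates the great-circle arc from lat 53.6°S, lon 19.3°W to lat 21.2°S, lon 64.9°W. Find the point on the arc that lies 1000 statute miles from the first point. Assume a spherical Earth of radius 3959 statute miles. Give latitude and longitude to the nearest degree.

≈ lat 46°S, lon 38°W

Write both endpoints as unit vectors p₁, p₂ with components (cos φ cos λ, cos φ sin λ, sin φ).
The central angle between the endpoints is δ = arccos(p₁·p₂) ≈ 0.826 rad (47.3°). The total great-circle distance is δ·R ≈ 0.826 × 3959 ≈ 3268 mi, so the target fraction is f = 1000/3268 ≈ 0.306.
Interpolate at f ≈ 0.306 with slerp weights a = sin((1−f)δ)/sin δ ≈ 0.738, b = sin(fδ)/sin δ ≈ 0.340.
p = a·p₁ + b·p₂ ≈ (0.548, -0.432, -0.717); φ = arcsin(p_z) ≈ -45.78°, λ = atan2(p_y, p_x) ≈ -38.25°.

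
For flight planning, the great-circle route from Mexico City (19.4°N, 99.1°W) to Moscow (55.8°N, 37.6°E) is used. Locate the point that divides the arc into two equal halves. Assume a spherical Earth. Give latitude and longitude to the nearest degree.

From cos δ = sin φ₁ sin φ₂ + cos φ₁ cos φ₂ cos Δλ, the central angle is δ ≈ 1.682 rad (96.4°).
Interpolate at f = 1/2 with slerp weights a = sin((1−f)δ)/sin δ ≈ 0.750, b = sin(fδ)/sin δ ≈ 0.750.
p = a·p₁ + b·p₂ ≈ (0.222, -0.441, 0.869); φ = arcsin(p_z) ≈ 60.39°, λ = atan2(p_y, p_x) ≈ -63.28°.

≈ 60°N, 63°W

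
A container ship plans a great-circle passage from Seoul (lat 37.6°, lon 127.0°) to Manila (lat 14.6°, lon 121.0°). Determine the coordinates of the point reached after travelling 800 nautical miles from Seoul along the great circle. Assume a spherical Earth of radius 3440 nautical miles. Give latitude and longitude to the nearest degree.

Write both endpoints as unit vectors p₁, p₂ with components (cos φ cos λ, cos φ sin λ, sin φ).
The central angle between the endpoints is δ = arccos(p₁·p₂) ≈ 0.412 rad (23.6°). The total great-circle distance is δ·R ≈ 0.412 × 3440 ≈ 1417 nmi, so the target fraction is f = 800/1417 ≈ 0.564.
Interpolate at f ≈ 0.564 with slerp weights a = sin((1−f)δ)/sin δ ≈ 0.446, b = sin(fδ)/sin δ ≈ 0.575.
p = a·p₁ + b·p₂ ≈ (-0.499, 0.759, 0.417); φ = arcsin(p_z) ≈ 24.65°, λ = atan2(p_y, p_x) ≈ 123.33°.

≈ lat 25°, lon 123°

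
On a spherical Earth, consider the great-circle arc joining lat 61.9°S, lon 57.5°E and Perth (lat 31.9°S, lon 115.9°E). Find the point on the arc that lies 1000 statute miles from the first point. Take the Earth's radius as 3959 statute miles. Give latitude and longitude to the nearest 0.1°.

≈ lat 56.2°S, lon 83.7°E

From cos δ = sin φ₁ sin φ₂ + cos φ₁ cos φ₂ cos Δλ, the central angle is δ ≈ 0.829 rad (47.5°). The total great-circle distance is δ·R ≈ 0.829 × 3959 ≈ 3282 mi, so the target fraction is f = 1000/3282 ≈ 0.305.
Interpolate at f ≈ 0.305 with slerp weights a = sin((1−f)δ)/sin δ ≈ 0.739, b = sin(fδ)/sin δ ≈ 0.339.
p = a·p₁ + b·p₂ ≈ (0.061, 0.553, -0.831); φ = arcsin(p_z) ≈ -56.22°, λ = atan2(p_y, p_x) ≈ 83.66°.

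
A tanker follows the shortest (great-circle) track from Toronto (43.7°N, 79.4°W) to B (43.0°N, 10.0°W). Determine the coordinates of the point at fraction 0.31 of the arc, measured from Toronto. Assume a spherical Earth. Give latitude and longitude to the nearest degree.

The haversine formula gives a central angle δ ≈ 0.854 rad (48.9°) between the endpoints.
Interpolate at f = 0.31 with slerp weights a = sin((1−f)δ)/sin δ ≈ 0.737, b = sin(fδ)/sin δ ≈ 0.347.
p = a·p₁ + b·p₂ ≈ (0.348, -0.568, 0.746); φ = arcsin(p_z) ≈ 48.24°, λ = atan2(p_y, p_x) ≈ -58.50°.

≈ (48°N, 59°W)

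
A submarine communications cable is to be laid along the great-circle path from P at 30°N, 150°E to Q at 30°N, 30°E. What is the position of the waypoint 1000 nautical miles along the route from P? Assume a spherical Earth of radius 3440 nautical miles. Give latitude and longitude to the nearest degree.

Write both endpoints as unit vectors p₁, p₂ with components (cos φ cos λ, cos φ sin λ, sin φ).
The central angle between the endpoints is δ = arccos(p₁·p₂) ≈ 1.696 rad (97.2°). The total great-circle distance is δ·R ≈ 1.696 × 3440 ≈ 5835 nmi, so the target fraction is f = 1000/5835 ≈ 0.171.
Interpolate at f ≈ 0.171 with slerp weights a = sin((1−f)δ)/sin δ ≈ 0.994, b = sin(fδ)/sin δ ≈ 0.289.
p = a·p₁ + b·p₂ ≈ (-0.529, 0.556, 0.642); φ = arcsin(p_z) ≈ 39.91°, λ = atan2(p_y, p_x) ≈ 133.59°.

≈ 40°N, 134°E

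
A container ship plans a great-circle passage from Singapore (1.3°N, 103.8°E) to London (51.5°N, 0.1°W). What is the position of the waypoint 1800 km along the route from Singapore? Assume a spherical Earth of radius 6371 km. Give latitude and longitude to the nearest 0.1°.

≈ 14.0°N, 93.7°E

Convert each endpoint to a unit vector on the sphere (x = cos φ cos λ, y = cos φ sin λ, z = sin φ).
The central angle between the endpoints is δ = arccos(p₁·p₂) ≈ 1.703 rad (97.6°). The total great-circle distance is δ·R ≈ 1.703 × 6371 ≈ 10849 km, so the target fraction is f = 1800/10849 ≈ 0.166.
Interpolate at f ≈ 0.166 with slerp weights a = sin((1−f)δ)/sin δ ≈ 0.997, b = sin(fδ)/sin δ ≈ 0.281.
p = a·p₁ + b·p₂ ≈ (-0.063, 0.968, 0.243); φ = arcsin(p_z) ≈ 14.05°, λ = atan2(p_y, p_x) ≈ 93.71°.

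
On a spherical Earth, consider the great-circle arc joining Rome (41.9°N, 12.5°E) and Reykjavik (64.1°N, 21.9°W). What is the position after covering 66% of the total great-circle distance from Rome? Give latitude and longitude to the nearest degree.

From cos δ = sin φ₁ sin φ₂ + cos φ₁ cos φ₂ cos Δλ, the central angle is δ ≈ 0.518 rad (29.7°).
Interpolate at f = 0.66 with slerp weights a = sin((1−f)δ)/sin δ ≈ 0.354, b = sin(fδ)/sin δ ≈ 0.677.
p = a·p₁ + b·p₂ ≈ (0.532, -0.053, 0.845); φ = arcsin(p_z) ≈ 57.71°, λ = atan2(p_y, p_x) ≈ -5.73°.

≈ 58°N, 6°W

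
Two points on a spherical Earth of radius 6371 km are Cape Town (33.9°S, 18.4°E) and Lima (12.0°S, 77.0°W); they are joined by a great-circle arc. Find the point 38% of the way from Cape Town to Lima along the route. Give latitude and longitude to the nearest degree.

≈ (35°S, 22°W)

Convert each endpoint to a unit vector on the sphere (x = cos φ cos λ, y = cos φ sin λ, z = sin φ).
The central angle between the endpoints is δ = arccos(p₁·p₂) ≈ 1.531 rad (87.7°).
Interpolate at f = 0.38 with slerp weights a = sin((1−f)δ)/sin δ ≈ 0.814, b = sin(fδ)/sin δ ≈ 0.550.
p = a·p₁ + b·p₂ ≈ (0.762, -0.311, -0.568); φ = arcsin(p_z) ≈ -34.62°, λ = atan2(p_y, p_x) ≈ -22.21°.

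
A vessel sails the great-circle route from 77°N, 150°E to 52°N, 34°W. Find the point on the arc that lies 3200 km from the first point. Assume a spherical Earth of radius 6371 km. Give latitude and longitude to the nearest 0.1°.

≈ 74.2°N, 35.6°W

Convert each endpoint to a unit vector on the sphere (x = cos φ cos λ, y = cos φ sin λ, z = sin φ).
The central angle between the endpoints is δ = arccos(p₁·p₂) ≈ 0.890 rad (51.0°). The total great-circle distance is δ·R ≈ 0.890 × 6371 ≈ 5668 km, so the target fraction is f = 3200/5668 ≈ 0.565.
Interpolate at f ≈ 0.565 with slerp weights a = sin((1−f)δ)/sin δ ≈ 0.486, b = sin(fδ)/sin δ ≈ 0.620.
p = a·p₁ + b·p₂ ≈ (0.222, -0.159, 0.962); φ = arcsin(p_z) ≈ 74.19°, λ = atan2(p_y, p_x) ≈ -35.60°.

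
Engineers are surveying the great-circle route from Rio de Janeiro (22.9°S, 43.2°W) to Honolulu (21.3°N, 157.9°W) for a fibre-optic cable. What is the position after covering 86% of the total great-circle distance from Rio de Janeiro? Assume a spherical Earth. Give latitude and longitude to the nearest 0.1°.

From cos δ = sin φ₁ sin φ₂ + cos φ₁ cos φ₂ cos Δλ, the central angle is δ ≈ 2.094 rad (120.0°).
Interpolate at f = 0.86 with slerp weights a = sin((1−f)δ)/sin δ ≈ 0.334, b = sin(fδ)/sin δ ≈ 1.124.
p = a·p₁ + b·p₂ ≈ (-0.746, -0.605, 0.278); φ = arcsin(p_z) ≈ 16.17°, λ = atan2(p_y, p_x) ≈ -140.99°.

≈ 16.2°N, 141.0°W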